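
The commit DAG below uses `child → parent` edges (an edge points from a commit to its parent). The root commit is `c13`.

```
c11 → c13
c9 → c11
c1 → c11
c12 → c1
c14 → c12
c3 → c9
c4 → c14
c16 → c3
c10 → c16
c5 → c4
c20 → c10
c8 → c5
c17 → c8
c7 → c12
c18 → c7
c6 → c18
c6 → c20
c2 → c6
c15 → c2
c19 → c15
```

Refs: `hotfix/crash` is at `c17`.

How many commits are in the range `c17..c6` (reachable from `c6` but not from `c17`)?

8

Reachable from c6: {c1, c10, c11, c12, c13, c16, c18, c20, c3, c6, c7, c9}.
Reachable from c17: {c1, c11, c12, c13, c14, c17, c4, c5, c8}.
In c6's history but not c17's: {c10, c16, c18, c20, c3, c6, c7, c9} — 8 commits.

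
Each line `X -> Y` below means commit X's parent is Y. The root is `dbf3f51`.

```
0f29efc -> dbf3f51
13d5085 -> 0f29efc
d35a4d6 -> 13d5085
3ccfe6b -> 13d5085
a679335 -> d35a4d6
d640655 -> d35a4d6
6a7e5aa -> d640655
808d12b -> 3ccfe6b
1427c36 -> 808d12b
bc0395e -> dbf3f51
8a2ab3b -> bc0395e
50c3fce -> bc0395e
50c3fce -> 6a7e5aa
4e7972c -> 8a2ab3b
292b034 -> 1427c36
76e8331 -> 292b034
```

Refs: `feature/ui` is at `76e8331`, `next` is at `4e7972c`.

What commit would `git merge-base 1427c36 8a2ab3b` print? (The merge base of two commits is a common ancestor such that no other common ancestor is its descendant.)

dbf3f51

Ancestors of 1427c36: {0f29efc, 13d5085, 1427c36, 3ccfe6b, 808d12b, dbf3f51}.
Ancestors of 8a2ab3b: {8a2ab3b, bc0395e, dbf3f51}.
Common ancestors: {dbf3f51}.
The only common ancestor is dbf3f51, so it is the merge base.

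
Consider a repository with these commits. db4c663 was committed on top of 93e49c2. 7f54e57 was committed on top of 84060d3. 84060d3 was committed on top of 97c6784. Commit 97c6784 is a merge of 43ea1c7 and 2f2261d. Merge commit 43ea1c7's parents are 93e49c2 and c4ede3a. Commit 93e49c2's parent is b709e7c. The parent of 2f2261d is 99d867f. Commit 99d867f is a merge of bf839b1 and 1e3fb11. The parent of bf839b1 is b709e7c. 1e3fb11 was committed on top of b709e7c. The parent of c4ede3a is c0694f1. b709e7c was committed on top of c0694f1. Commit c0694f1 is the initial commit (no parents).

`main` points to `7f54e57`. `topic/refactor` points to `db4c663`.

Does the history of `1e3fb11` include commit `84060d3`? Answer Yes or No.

Ancestors of 1e3fb11: {1e3fb11, b709e7c, c0694f1}.
84060d3 is not in that set, so it is not an ancestor of 1e3fb11.

No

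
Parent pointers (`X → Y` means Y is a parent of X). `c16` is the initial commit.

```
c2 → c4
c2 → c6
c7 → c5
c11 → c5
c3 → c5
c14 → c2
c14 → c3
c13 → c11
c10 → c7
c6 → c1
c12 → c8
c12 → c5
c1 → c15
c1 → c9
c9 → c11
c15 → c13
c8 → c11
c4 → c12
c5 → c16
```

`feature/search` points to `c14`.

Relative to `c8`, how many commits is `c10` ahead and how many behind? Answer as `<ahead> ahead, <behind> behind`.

Reachable from c10: {c10, c16, c5, c7}.
Reachable from c8: {c11, c16, c5, c8}.
Only in c10's history (ahead): {c10, c7} — 2.
Only in c8's history (behind): {c11, c8} — 2.

2 ahead, 2 behind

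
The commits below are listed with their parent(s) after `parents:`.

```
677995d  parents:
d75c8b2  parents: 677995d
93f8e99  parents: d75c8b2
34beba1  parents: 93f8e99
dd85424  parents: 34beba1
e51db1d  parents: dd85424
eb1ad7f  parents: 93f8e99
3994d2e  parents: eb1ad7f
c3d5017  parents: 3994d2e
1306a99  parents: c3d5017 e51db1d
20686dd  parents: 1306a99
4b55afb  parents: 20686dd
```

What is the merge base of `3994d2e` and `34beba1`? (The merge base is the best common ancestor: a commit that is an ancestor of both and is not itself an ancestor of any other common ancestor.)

Ancestors of 3994d2e: {3994d2e, 677995d, 93f8e99, d75c8b2, eb1ad7f}.
Ancestors of 34beba1: {34beba1, 677995d, 93f8e99, d75c8b2}.
Common ancestors: {677995d, 93f8e99, d75c8b2}.
Among these, 93f8e99 is not an ancestor of any other common ancestor — it is the merge base.

93f8e99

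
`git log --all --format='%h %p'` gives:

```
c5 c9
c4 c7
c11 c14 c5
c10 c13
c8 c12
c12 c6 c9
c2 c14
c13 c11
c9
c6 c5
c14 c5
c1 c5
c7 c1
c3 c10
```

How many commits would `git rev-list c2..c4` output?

Reachable from c4: {c1, c4, c5, c7, c9}.
Reachable from c2: {c14, c2, c5, c9}.
In c4's history but not c2's: {c1, c4, c7} — 3 commits.

3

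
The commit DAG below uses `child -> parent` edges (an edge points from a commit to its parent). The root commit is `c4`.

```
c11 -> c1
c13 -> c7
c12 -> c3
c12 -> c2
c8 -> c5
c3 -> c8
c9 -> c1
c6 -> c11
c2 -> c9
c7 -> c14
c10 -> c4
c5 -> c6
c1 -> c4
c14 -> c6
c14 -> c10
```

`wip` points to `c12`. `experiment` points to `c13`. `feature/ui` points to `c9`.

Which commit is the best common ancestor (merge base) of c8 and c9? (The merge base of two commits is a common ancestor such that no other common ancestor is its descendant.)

Ancestors of c8: {c1, c11, c4, c5, c6, c8}.
Ancestors of c9: {c1, c4, c9}.
Common ancestors: {c1, c4}.
Among these, c1 is not an ancestor of any other common ancestor — it is the merge base.

c1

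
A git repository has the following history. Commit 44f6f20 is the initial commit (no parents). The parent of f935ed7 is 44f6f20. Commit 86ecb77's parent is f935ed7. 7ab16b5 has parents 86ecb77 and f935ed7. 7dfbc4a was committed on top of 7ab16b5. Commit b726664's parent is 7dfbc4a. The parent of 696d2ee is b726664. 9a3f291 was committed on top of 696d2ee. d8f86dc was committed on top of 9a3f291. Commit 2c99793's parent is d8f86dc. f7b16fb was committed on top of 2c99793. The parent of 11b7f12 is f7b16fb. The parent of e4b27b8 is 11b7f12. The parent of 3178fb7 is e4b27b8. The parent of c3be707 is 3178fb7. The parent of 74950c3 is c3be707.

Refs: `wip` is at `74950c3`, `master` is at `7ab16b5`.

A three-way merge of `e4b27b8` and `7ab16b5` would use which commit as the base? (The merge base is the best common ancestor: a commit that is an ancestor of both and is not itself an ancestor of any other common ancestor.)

7ab16b5

Ancestors of e4b27b8: {11b7f12, 2c99793, 44f6f20, 696d2ee, 7ab16b5, 7dfbc4a, 86ecb77, 9a3f291, b726664, d8f86dc, e4b27b8, f7b16fb, f935ed7}.
Ancestors of 7ab16b5: {44f6f20, 7ab16b5, 86ecb77, f935ed7}.
Common ancestors: {44f6f20, 7ab16b5, 86ecb77, f935ed7}.
Among these, 7ab16b5 is not an ancestor of any other common ancestor — it is the merge base.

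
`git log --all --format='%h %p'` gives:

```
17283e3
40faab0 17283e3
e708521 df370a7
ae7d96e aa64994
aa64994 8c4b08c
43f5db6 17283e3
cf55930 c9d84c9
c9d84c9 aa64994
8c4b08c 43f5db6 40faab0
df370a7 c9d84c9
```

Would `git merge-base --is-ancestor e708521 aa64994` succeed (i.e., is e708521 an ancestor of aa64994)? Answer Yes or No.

Ancestors of aa64994: {17283e3, 40faab0, 43f5db6, 8c4b08c, aa64994}.
e708521 is not in that set, so it is not an ancestor of aa64994.

No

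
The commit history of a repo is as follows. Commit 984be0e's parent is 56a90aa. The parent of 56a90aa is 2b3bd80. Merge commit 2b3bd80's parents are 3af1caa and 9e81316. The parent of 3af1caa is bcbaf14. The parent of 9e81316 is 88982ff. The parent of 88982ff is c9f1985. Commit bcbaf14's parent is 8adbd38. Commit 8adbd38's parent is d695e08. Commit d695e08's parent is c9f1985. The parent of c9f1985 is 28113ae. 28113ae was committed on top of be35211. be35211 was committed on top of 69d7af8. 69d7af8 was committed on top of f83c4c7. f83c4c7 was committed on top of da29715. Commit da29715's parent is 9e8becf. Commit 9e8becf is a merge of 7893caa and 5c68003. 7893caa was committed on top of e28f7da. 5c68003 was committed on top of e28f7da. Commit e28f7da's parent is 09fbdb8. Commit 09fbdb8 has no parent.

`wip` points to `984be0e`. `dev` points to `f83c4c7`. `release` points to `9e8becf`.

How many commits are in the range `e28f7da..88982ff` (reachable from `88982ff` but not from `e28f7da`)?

10

Reachable from 88982ff: {09fbdb8, 28113ae, 5c68003, 69d7af8, 7893caa, 88982ff, 9e8becf, be35211, c9f1985, da29715, e28f7da, f83c4c7}.
Reachable from e28f7da: {09fbdb8, e28f7da}.
In 88982ff's history but not e28f7da's: {28113ae, 5c68003, 69d7af8, 7893caa, 88982ff, 9e8becf, be35211, c9f1985, da29715, f83c4c7} — 10 commits.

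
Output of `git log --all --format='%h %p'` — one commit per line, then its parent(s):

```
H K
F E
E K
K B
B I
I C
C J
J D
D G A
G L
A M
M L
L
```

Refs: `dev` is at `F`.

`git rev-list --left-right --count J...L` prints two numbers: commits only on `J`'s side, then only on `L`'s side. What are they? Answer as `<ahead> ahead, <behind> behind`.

Reachable from J: {A, D, G, J, L, M}.
Reachable from L: {L}.
Only in J's history (ahead): {A, D, G, J, M} — 5.
Only in L's history (behind): {} — 0.

5 ahead, 0 behind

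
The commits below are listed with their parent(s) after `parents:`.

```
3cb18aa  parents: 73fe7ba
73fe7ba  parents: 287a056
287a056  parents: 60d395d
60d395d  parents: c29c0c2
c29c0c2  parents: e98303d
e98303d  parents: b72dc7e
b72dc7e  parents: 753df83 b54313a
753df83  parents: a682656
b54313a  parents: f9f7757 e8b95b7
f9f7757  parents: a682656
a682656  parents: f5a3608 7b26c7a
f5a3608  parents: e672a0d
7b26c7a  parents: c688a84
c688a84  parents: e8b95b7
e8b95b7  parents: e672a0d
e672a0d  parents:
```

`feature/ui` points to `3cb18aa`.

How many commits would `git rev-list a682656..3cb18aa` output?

Reachable from 3cb18aa: {287a056, 3cb18aa, 60d395d, 73fe7ba, 753df83, 7b26c7a, a682656, b54313a, b72dc7e, c29c0c2, c688a84, e672a0d, e8b95b7, e98303d, f5a3608, f9f7757}.
Reachable from a682656: {7b26c7a, a682656, c688a84, e672a0d, e8b95b7, f5a3608}.
In 3cb18aa's history but not a682656's: {287a056, 3cb18aa, 60d395d, 73fe7ba, 753df83, b54313a, b72dc7e, c29c0c2, e98303d, f9f7757} — 10 commits.

10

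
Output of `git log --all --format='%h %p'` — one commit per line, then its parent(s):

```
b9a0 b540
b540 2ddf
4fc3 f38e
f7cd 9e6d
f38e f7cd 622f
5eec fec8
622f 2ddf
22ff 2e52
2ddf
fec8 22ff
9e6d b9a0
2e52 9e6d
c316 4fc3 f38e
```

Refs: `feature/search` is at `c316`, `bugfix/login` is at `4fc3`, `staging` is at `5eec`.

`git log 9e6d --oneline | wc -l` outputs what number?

4

Walking parent pointers from 9e6d: reachable set = {2ddf, 9e6d, b540, b9a0}.
That is 4 commits.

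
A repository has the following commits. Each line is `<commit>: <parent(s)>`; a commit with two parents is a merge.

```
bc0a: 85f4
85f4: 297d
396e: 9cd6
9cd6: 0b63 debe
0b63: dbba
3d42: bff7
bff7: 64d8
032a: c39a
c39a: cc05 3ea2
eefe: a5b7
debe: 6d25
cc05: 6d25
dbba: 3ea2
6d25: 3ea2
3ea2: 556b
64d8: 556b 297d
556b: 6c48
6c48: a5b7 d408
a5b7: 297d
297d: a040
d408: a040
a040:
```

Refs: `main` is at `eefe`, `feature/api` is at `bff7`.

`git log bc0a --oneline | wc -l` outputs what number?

4

Walking parent pointers from bc0a: reachable set = {297d, 85f4, a040, bc0a}.
That is 4 commits.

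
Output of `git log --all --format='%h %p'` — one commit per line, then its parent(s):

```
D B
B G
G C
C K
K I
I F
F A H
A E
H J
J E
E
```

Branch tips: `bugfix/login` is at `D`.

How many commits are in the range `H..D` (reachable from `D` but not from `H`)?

Reachable from D: {A, B, C, D, E, F, G, H, I, J, K}.
Reachable from H: {E, H, J}.
In D's history but not H's: {A, B, C, D, F, G, I, K} — 8 commits.

8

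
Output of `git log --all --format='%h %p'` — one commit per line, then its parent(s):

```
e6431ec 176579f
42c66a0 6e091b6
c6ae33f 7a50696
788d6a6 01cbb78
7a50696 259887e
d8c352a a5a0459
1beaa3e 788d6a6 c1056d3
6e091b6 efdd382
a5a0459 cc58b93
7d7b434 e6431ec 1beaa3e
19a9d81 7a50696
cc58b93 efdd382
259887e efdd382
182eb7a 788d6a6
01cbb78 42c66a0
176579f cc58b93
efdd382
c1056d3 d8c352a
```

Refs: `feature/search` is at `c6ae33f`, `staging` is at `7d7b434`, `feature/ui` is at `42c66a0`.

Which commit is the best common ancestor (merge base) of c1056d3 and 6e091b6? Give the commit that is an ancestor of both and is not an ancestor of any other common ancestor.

Ancestors of c1056d3: {a5a0459, c1056d3, cc58b93, d8c352a, efdd382}.
Ancestors of 6e091b6: {6e091b6, efdd382}.
Common ancestors: {efdd382}.
The only common ancestor is efdd382, so it is the merge base.

efdd382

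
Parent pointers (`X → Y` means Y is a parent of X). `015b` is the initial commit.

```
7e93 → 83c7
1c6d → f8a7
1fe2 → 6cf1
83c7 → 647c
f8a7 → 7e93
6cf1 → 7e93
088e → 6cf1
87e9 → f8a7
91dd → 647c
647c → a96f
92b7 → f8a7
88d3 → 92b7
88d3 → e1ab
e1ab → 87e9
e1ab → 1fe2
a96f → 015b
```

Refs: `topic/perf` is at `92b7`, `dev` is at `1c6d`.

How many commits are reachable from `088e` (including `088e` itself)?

Walking parent pointers from 088e: reachable set = {015b, 088e, 647c, 6cf1, 7e93, 83c7, a96f}.
That is 7 commits.

7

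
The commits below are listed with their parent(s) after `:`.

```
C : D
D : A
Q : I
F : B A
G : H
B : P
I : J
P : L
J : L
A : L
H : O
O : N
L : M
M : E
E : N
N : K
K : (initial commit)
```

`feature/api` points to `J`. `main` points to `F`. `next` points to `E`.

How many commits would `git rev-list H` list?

4

Walking parent pointers from H: reachable set = {H, K, N, O}.
That is 4 commits.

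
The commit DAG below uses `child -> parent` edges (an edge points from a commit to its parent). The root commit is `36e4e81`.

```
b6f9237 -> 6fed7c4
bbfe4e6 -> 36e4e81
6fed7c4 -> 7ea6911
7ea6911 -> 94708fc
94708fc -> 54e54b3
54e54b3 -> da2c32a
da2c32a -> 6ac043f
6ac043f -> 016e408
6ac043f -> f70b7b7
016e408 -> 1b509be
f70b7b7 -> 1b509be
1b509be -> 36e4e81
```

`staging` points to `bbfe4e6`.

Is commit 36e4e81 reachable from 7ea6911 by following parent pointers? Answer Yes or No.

Yes

Ancestors of 7ea6911 (commits reachable by following parents): {016e408, 1b509be, 36e4e81, 54e54b3, 6ac043f, 7ea6911, 94708fc, da2c32a, f70b7b7}.
36e4e81 is in that set, so it is an ancestor of 7ea6911.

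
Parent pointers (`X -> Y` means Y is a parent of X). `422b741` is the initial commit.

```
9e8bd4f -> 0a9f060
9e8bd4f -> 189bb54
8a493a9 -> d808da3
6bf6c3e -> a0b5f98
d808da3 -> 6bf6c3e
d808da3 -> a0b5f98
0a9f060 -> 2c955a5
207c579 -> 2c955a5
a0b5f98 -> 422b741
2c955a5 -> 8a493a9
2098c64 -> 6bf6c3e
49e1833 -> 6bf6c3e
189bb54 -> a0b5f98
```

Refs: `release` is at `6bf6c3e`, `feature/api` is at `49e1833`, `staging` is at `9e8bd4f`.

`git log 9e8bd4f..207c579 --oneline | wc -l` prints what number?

1

Reachable from 207c579: {207c579, 2c955a5, 422b741, 6bf6c3e, 8a493a9, a0b5f98, d808da3}.
Reachable from 9e8bd4f: {0a9f060, 189bb54, 2c955a5, 422b741, 6bf6c3e, 8a493a9, 9e8bd4f, a0b5f98, d808da3}.
In 207c579's history but not 9e8bd4f's: {207c579} — 1 commit.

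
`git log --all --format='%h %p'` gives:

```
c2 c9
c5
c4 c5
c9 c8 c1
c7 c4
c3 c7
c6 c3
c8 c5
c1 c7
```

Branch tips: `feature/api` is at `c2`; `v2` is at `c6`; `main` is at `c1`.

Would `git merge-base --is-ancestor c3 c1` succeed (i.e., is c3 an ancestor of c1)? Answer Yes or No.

No

Ancestors of c1: {c1, c4, c5, c7}.
c3 is not in that set, so it is not an ancestor of c1.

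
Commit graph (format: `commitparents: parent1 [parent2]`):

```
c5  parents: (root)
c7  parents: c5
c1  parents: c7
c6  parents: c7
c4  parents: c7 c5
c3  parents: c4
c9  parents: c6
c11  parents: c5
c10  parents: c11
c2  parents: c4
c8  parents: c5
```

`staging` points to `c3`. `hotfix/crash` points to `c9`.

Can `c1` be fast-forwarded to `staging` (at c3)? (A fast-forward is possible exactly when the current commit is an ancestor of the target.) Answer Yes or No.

A fast-forward from c1 to c3 is possible iff c1 is an ancestor of c3.
Ancestors of c3: {c3, c4, c5, c7}.
c1 is not among them, so fast-forward is not possible.

No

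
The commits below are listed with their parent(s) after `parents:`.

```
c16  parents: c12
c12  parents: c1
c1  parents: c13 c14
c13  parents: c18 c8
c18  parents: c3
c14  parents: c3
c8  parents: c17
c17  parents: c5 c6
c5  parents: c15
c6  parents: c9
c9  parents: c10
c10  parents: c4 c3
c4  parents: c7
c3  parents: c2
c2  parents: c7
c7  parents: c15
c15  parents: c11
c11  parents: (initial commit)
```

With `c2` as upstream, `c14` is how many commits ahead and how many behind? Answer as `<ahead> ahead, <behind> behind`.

2 ahead, 0 behind

Reachable from c14: {c11, c14, c15, c2, c3, c7}.
Reachable from c2: {c11, c15, c2, c7}.
Only in c14's history (ahead): {c14, c3} — 2.
Only in c2's history (behind): {} — 0.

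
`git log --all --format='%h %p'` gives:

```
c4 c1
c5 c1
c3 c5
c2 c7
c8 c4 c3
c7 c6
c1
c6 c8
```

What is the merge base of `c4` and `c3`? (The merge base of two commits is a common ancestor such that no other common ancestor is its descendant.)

c1

Ancestors of c4: {c1, c4}.
Ancestors of c3: {c1, c3, c5}.
Common ancestors: {c1}.
The only common ancestor is c1, so it is the merge base.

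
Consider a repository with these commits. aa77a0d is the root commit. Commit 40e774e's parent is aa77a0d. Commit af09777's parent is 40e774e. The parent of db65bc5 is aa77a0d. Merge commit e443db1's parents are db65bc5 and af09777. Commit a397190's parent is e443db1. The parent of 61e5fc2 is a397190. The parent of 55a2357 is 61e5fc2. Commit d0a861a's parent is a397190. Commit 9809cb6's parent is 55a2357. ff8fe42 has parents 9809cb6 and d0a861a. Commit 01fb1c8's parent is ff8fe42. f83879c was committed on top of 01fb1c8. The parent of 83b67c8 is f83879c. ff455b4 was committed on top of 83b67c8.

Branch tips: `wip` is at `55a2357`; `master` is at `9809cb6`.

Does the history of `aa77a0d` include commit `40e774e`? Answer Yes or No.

No

Ancestors of aa77a0d: {aa77a0d}.
40e774e is not in that set, so it is not an ancestor of aa77a0d.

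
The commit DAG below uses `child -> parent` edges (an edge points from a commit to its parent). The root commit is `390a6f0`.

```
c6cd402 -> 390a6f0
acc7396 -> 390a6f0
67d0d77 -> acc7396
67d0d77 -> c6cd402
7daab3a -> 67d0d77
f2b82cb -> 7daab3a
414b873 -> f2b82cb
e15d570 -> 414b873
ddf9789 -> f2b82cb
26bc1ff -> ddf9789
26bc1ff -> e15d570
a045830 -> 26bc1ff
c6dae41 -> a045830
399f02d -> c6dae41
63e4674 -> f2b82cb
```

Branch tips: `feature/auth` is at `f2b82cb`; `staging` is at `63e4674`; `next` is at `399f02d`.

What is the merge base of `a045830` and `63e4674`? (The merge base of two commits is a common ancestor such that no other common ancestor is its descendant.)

f2b82cb

Ancestors of a045830: {26bc1ff, 390a6f0, 414b873, 67d0d77, 7daab3a, a045830, acc7396, c6cd402, ddf9789, e15d570, f2b82cb}.
Ancestors of 63e4674: {390a6f0, 63e4674, 67d0d77, 7daab3a, acc7396, c6cd402, f2b82cb}.
Common ancestors: {390a6f0, 67d0d77, 7daab3a, acc7396, c6cd402, f2b82cb}.
Among these, f2b82cb is not an ancestor of any other common ancestor — it is the merge base.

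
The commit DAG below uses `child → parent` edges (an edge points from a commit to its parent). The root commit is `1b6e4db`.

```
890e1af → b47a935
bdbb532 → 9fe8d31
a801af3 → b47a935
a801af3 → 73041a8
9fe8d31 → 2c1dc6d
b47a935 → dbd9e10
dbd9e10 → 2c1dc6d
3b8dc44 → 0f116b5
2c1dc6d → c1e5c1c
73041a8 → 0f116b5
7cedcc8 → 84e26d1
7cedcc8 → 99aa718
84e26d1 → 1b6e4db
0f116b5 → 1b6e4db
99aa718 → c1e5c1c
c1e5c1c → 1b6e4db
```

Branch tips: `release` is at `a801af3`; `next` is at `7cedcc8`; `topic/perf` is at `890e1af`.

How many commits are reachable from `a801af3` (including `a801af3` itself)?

Walking parent pointers from a801af3: reachable set = {0f116b5, 1b6e4db, 2c1dc6d, 73041a8, a801af3, b47a935, c1e5c1c, dbd9e10}.
That is 8 commits.

8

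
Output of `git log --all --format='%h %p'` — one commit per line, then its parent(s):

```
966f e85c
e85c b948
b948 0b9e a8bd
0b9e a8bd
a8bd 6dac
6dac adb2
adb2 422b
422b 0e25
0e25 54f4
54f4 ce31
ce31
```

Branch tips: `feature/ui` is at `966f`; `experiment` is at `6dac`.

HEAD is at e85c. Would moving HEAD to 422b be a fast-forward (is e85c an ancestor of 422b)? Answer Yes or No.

No

A fast-forward from e85c to 422b is possible iff e85c is an ancestor of 422b.
Ancestors of 422b: {0e25, 422b, 54f4, ce31}.
e85c is not among them, so fast-forward is not possible.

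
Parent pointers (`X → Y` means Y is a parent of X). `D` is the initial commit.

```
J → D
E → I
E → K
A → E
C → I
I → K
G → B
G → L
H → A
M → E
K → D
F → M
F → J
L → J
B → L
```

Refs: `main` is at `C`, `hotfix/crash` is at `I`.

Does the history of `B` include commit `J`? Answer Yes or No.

Ancestors of B (commits reachable by following parents): {B, D, J, L}.
J is in that set, so it is an ancestor of B.

Yes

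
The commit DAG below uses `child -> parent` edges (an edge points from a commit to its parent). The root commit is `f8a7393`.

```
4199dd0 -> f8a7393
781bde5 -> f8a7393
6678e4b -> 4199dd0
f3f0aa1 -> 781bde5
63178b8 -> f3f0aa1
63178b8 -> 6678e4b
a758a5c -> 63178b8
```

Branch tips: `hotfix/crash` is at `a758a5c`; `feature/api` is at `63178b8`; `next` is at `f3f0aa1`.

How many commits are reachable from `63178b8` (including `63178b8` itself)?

6

Walking parent pointers from 63178b8: reachable set = {4199dd0, 63178b8, 6678e4b, 781bde5, f3f0aa1, f8a7393}.
That is 6 commits.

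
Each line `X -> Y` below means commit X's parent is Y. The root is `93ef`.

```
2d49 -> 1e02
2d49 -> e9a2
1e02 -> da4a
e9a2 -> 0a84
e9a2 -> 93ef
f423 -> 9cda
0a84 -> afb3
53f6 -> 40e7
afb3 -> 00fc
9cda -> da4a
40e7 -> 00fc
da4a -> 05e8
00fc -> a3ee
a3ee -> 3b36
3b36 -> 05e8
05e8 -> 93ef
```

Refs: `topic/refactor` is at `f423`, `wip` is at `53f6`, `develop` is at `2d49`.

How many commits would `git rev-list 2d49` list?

Walking parent pointers from 2d49: reachable set = {00fc, 05e8, 0a84, 1e02, 2d49, 3b36, 93ef, a3ee, afb3, da4a, e9a2}.
That is 11 commits.

11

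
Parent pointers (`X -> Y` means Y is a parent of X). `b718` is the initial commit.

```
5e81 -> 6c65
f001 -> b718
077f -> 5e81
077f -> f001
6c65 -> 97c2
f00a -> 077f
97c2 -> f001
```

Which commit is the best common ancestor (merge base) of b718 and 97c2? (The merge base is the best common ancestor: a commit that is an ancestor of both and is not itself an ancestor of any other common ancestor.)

Ancestors of b718: {b718}.
Ancestors of 97c2: {97c2, b718, f001}.
Common ancestors: {b718}.
The only common ancestor is b718, so it is the merge base.

b718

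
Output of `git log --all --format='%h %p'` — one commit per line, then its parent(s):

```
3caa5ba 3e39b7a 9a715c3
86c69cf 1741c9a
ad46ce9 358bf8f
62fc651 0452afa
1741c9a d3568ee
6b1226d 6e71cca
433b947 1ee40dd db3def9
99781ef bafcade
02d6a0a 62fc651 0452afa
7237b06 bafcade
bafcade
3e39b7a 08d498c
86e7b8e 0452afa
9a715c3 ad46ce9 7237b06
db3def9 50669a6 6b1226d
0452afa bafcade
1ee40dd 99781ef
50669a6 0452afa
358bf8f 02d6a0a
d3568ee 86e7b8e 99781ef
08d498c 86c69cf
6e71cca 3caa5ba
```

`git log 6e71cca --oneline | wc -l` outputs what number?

17

Walking parent pointers from 6e71cca: reachable set = {02d6a0a, 0452afa, 08d498c, 1741c9a, 358bf8f, 3caa5ba, 3e39b7a, 62fc651, 6e71cca, 7237b06, 86c69cf, 86e7b8e, 99781ef, 9a715c3, ad46ce9, bafcade, d3568ee}.
That is 17 commits.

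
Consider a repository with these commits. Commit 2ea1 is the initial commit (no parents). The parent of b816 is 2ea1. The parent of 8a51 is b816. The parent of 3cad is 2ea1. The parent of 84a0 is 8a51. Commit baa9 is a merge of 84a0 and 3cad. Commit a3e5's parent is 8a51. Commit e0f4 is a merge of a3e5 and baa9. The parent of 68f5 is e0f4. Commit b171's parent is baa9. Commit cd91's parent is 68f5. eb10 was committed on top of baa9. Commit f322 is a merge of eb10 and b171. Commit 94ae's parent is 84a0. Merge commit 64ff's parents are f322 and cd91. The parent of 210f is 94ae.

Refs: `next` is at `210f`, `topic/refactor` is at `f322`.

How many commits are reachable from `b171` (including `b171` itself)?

7

Walking parent pointers from b171: reachable set = {2ea1, 3cad, 84a0, 8a51, b171, b816, baa9}.
That is 7 commits.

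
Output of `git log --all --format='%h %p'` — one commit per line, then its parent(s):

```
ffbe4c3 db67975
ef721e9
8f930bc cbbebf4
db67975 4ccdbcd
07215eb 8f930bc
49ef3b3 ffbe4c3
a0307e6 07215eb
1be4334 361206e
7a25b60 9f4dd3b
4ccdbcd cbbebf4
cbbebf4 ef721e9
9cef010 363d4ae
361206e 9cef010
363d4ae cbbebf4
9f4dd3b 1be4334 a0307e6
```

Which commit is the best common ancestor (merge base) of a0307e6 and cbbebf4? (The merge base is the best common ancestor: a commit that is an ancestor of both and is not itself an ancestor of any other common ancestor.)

cbbebf4

Ancestors of a0307e6: {07215eb, 8f930bc, a0307e6, cbbebf4, ef721e9}.
Ancestors of cbbebf4: {cbbebf4, ef721e9}.
Common ancestors: {cbbebf4, ef721e9}.
Among these, cbbebf4 is not an ancestor of any other common ancestor — it is the merge base.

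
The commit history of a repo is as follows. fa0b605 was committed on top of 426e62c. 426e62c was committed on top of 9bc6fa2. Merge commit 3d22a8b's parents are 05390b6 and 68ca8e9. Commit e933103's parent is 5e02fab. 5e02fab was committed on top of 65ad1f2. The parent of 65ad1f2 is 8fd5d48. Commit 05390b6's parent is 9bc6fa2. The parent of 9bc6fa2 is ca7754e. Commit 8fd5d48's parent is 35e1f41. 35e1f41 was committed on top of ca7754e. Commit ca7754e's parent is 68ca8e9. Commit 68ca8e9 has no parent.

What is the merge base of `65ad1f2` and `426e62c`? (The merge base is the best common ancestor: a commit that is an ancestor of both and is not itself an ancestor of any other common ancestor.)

ca7754e

Ancestors of 65ad1f2: {35e1f41, 65ad1f2, 68ca8e9, 8fd5d48, ca7754e}.
Ancestors of 426e62c: {426e62c, 68ca8e9, 9bc6fa2, ca7754e}.
Common ancestors: {68ca8e9, ca7754e}.
Among these, ca7754e is not an ancestor of any other common ancestor — it is the merge base.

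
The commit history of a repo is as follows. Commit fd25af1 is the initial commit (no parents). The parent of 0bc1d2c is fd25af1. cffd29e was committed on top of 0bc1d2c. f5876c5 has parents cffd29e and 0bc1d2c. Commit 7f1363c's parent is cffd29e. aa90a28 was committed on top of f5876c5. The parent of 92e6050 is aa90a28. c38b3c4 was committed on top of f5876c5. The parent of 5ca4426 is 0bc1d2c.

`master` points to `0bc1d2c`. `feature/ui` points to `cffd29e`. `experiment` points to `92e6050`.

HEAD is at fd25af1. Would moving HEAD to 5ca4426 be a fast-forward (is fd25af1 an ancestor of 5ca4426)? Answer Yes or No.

Yes

A fast-forward from fd25af1 to 5ca4426 is possible iff fd25af1 is an ancestor of 5ca4426.
Ancestors of 5ca4426: {0bc1d2c, 5ca4426, fd25af1}.
fd25af1 is among them, so fast-forward is possible.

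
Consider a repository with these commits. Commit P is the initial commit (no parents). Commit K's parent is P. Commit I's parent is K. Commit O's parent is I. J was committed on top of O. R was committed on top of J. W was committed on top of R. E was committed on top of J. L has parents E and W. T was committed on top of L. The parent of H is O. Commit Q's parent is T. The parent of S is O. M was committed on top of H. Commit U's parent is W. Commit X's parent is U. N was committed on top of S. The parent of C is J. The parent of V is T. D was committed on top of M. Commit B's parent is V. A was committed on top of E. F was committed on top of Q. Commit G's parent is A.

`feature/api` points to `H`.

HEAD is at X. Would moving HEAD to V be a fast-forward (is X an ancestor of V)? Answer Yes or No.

A fast-forward from X to V is possible iff X is an ancestor of V.
Ancestors of V: {E, I, J, K, L, O, P, R, T, V, W}.
X is not among them, so fast-forward is not possible.

No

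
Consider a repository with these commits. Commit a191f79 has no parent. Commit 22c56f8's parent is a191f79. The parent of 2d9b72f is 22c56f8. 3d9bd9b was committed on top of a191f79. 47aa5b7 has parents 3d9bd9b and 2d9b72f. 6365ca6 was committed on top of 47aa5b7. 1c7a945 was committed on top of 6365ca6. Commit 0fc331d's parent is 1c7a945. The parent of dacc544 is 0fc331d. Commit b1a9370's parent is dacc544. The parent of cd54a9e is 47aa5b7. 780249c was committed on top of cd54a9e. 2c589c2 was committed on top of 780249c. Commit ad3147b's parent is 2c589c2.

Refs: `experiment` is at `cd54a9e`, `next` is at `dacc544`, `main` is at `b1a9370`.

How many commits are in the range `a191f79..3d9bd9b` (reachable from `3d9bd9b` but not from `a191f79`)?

Reachable from 3d9bd9b: {3d9bd9b, a191f79}.
Reachable from a191f79: {a191f79}.
In 3d9bd9b's history but not a191f79's: {3d9bd9b} — 1 commit.

1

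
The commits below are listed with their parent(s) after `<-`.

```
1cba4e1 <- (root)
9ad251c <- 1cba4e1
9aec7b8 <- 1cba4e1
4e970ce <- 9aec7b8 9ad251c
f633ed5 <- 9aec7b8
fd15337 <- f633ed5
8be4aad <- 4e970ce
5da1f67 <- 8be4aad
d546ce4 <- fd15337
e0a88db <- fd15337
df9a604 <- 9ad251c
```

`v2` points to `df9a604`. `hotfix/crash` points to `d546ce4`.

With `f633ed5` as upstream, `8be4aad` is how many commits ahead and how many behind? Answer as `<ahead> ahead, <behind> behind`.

3 ahead, 1 behind

Reachable from 8be4aad: {1cba4e1, 4e970ce, 8be4aad, 9ad251c, 9aec7b8}.
Reachable from f633ed5: {1cba4e1, 9aec7b8, f633ed5}.
Only in 8be4aad's history (ahead): {4e970ce, 8be4aad, 9ad251c} — 3.
Only in f633ed5's history (behind): {f633ed5} — 1.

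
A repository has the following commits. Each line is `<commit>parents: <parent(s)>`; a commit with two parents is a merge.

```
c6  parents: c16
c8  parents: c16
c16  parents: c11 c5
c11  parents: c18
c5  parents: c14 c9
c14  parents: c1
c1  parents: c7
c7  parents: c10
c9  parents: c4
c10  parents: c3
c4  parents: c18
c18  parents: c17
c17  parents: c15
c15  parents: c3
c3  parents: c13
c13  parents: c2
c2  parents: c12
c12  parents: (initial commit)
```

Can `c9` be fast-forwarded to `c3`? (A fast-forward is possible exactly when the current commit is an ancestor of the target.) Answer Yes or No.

A fast-forward from c9 to c3 is possible iff c9 is an ancestor of c3.
Ancestors of c3: {c12, c13, c2, c3}.
c9 is not among them, so fast-forward is not possible.

No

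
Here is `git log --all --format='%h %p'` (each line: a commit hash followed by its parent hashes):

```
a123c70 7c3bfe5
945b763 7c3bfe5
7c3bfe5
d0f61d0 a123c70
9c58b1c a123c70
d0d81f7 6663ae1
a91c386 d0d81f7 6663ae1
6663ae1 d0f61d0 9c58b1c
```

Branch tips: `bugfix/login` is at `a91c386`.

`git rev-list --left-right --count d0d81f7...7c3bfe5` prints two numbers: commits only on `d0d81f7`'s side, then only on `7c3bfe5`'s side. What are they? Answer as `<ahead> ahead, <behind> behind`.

5 ahead, 0 behind

Reachable from d0d81f7: {6663ae1, 7c3bfe5, 9c58b1c, a123c70, d0d81f7, d0f61d0}.
Reachable from 7c3bfe5: {7c3bfe5}.
Only in d0d81f7's history (ahead): {6663ae1, 9c58b1c, a123c70, d0d81f7, d0f61d0} — 5.
Only in 7c3bfe5's history (behind): {} — 0.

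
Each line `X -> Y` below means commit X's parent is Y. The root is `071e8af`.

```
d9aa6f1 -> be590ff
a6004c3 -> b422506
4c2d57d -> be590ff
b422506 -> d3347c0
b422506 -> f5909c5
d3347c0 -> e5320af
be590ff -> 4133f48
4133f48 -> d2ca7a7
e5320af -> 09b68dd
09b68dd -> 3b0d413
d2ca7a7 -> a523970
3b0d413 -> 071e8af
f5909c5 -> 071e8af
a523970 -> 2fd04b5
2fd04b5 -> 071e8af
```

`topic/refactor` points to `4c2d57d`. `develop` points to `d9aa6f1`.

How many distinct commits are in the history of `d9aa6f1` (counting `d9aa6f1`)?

7

Walking parent pointers from d9aa6f1: reachable set = {071e8af, 2fd04b5, 4133f48, a523970, be590ff, d2ca7a7, d9aa6f1}.
That is 7 commits.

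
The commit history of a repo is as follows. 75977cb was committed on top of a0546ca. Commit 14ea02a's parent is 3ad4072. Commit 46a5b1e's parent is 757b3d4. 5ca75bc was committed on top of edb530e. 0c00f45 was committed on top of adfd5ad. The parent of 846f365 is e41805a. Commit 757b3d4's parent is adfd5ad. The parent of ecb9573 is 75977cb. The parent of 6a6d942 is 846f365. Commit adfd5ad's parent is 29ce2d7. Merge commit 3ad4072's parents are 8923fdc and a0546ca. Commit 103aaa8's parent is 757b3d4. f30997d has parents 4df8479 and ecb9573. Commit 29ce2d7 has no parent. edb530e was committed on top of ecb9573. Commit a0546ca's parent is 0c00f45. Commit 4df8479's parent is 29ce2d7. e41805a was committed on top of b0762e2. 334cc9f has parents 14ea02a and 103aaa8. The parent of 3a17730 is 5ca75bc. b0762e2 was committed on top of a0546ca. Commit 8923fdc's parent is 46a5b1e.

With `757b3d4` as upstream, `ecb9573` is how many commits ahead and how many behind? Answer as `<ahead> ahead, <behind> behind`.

Reachable from ecb9573: {0c00f45, 29ce2d7, 75977cb, a0546ca, adfd5ad, ecb9573}.
Reachable from 757b3d4: {29ce2d7, 757b3d4, adfd5ad}.
Only in ecb9573's history (ahead): {0c00f45, 75977cb, a0546ca, ecb9573} — 4.
Only in 757b3d4's history (behind): {757b3d4} — 1.

4 ahead, 1 behind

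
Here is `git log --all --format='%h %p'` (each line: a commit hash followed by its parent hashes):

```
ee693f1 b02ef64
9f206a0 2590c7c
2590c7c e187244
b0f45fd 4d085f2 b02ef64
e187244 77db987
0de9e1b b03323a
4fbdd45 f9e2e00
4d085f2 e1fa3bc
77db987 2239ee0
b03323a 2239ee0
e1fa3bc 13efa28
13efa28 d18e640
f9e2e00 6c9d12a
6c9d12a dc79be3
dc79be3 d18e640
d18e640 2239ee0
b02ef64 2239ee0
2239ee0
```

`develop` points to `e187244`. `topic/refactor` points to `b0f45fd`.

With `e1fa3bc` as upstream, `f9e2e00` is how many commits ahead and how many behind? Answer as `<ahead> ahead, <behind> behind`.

3 ahead, 2 behind

Reachable from f9e2e00: {2239ee0, 6c9d12a, d18e640, dc79be3, f9e2e00}.
Reachable from e1fa3bc: {13efa28, 2239ee0, d18e640, e1fa3bc}.
Only in f9e2e00's history (ahead): {6c9d12a, dc79be3, f9e2e00} — 3.
Only in e1fa3bc's history (behind): {13efa28, e1fa3bc} — 2.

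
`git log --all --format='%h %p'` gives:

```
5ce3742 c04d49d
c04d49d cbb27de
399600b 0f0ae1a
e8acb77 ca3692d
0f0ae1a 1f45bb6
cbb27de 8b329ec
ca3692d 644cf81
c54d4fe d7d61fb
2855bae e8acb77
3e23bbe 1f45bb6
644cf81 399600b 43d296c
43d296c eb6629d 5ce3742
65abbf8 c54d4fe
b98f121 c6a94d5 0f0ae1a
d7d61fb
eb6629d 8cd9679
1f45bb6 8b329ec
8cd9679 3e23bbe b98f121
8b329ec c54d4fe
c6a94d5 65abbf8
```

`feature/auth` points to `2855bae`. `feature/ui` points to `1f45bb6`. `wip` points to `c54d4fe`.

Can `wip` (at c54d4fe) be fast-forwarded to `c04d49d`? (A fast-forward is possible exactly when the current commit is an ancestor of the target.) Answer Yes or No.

Yes

A fast-forward from c54d4fe to c04d49d is possible iff c54d4fe is an ancestor of c04d49d.
Ancestors of c04d49d: {8b329ec, c04d49d, c54d4fe, cbb27de, d7d61fb}.
c54d4fe is among them, so fast-forward is possible.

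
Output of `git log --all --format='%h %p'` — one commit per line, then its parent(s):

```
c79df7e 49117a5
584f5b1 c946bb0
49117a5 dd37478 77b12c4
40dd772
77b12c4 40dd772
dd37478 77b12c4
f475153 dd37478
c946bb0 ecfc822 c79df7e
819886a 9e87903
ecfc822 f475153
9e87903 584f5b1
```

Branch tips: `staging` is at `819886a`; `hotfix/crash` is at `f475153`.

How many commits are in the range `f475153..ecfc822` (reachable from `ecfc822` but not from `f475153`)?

1

Reachable from ecfc822: {40dd772, 77b12c4, dd37478, ecfc822, f475153}.
Reachable from f475153: {40dd772, 77b12c4, dd37478, f475153}.
In ecfc822's history but not f475153's: {ecfc822} — 1 commit.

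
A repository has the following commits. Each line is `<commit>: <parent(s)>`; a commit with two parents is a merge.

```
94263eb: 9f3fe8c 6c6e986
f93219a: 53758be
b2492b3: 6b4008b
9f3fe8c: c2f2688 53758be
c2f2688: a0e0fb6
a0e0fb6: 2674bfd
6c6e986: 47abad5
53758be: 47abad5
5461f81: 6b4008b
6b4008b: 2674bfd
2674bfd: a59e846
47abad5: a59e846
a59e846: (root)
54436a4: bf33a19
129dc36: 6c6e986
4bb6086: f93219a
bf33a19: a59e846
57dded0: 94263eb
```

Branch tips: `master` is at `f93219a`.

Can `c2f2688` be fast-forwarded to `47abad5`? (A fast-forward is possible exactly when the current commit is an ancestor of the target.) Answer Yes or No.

No

A fast-forward from c2f2688 to 47abad5 is possible iff c2f2688 is an ancestor of 47abad5.
Ancestors of 47abad5: {47abad5, a59e846}.
c2f2688 is not among them, so fast-forward is not possible.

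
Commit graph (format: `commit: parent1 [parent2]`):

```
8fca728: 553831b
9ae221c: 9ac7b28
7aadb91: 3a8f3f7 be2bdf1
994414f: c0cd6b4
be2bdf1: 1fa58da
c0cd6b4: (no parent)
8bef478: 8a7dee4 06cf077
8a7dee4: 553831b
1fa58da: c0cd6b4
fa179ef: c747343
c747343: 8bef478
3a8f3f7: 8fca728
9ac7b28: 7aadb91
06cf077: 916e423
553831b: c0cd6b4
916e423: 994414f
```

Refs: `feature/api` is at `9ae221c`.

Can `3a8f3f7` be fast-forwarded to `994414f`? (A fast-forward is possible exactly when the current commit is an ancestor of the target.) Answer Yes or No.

No

A fast-forward from 3a8f3f7 to 994414f is possible iff 3a8f3f7 is an ancestor of 994414f.
Ancestors of 994414f: {994414f, c0cd6b4}.
3a8f3f7 is not among them, so fast-forward is not possible.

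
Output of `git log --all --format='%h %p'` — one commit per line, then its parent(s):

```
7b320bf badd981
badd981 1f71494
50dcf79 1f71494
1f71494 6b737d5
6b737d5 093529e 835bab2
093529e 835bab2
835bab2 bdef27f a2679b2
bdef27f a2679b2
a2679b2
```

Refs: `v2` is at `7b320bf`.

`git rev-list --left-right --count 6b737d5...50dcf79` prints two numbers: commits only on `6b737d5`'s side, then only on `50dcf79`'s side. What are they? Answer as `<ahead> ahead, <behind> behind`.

Reachable from 6b737d5: {093529e, 6b737d5, 835bab2, a2679b2, bdef27f}.
Reachable from 50dcf79: {093529e, 1f71494, 50dcf79, 6b737d5, 835bab2, a2679b2, bdef27f}.
Only in 6b737d5's history (ahead): {} — 0.
Only in 50dcf79's history (behind): {1f71494, 50dcf79} — 2.

0 ahead, 2 behind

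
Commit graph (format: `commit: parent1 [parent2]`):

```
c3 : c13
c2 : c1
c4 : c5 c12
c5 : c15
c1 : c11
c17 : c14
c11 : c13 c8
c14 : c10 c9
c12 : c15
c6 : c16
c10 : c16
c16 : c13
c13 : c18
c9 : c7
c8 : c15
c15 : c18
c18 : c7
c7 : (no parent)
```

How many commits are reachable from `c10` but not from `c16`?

1

Reachable from c10: {c10, c13, c16, c18, c7}.
Reachable from c16: {c13, c16, c18, c7}.
In c10's history but not c16's: {c10} — 1 commit.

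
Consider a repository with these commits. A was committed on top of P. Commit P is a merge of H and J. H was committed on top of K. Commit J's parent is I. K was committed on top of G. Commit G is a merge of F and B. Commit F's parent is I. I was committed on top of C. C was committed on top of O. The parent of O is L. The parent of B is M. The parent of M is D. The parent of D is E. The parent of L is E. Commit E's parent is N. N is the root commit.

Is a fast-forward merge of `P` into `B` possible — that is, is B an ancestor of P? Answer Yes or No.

A fast-forward from B to P is possible iff B is an ancestor of P.
Ancestors of P: {B, C, D, E, F, G, H, I, J, K, L, M, N, O, P}.
B is among them, so fast-forward is possible.

Yes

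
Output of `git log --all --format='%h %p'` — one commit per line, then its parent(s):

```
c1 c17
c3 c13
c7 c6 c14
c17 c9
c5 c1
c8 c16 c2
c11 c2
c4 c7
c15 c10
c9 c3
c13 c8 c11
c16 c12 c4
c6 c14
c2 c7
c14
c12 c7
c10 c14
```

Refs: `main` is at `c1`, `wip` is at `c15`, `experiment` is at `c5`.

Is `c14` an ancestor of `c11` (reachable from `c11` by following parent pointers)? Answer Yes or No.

Yes

Ancestors of c11 (commits reachable by following parents): {c11, c14, c2, c6, c7}.
c14 is in that set, so it is an ancestor of c11.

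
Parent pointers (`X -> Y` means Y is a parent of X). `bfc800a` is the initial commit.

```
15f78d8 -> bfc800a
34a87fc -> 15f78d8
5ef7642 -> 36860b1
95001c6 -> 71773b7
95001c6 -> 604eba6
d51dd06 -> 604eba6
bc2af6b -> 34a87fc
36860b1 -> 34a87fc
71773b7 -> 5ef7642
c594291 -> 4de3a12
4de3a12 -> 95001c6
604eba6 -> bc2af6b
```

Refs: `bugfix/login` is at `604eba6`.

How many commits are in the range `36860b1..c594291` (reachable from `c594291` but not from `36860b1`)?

7

Reachable from c594291: {15f78d8, 34a87fc, 36860b1, 4de3a12, 5ef7642, 604eba6, 71773b7, 95001c6, bc2af6b, bfc800a, c594291}.
Reachable from 36860b1: {15f78d8, 34a87fc, 36860b1, bfc800a}.
In c594291's history but not 36860b1's: {4de3a12, 5ef7642, 604eba6, 71773b7, 95001c6, bc2af6b, c594291} — 7 commits.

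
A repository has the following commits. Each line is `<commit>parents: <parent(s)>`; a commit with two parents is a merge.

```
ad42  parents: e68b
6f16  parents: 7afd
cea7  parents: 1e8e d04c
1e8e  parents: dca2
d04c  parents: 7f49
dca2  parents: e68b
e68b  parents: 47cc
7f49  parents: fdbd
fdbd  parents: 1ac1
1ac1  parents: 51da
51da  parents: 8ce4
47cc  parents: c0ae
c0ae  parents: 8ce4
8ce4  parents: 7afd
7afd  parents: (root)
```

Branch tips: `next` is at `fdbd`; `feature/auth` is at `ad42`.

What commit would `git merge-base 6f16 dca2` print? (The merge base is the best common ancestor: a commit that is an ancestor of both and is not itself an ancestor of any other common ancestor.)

Ancestors of 6f16: {6f16, 7afd}.
Ancestors of dca2: {47cc, 7afd, 8ce4, c0ae, dca2, e68b}.
Common ancestors: {7afd}.
The only common ancestor is 7afd, so it is the merge base.

7afd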